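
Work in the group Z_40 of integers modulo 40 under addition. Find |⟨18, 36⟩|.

20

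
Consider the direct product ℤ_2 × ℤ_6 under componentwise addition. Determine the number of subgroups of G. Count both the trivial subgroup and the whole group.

10

|G| = 12, so by Lagrange every subgroup order divides 12. Divisors: 1, 2, 3, 4, 6, 12.
Subgroups by order — order 1: 1; order 2: 3; order 3: 1; order 4: 1; order 6: 3; order 12: 1.
Total: 1 + 3 + 1 + 1 + 3 + 1 = 10.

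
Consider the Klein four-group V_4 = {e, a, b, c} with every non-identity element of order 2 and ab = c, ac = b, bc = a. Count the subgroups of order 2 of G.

|G| = 4 and 2 | 4, so subgroups of order 2 are possible by Lagrange.
The subgroups of order 2 are: {e, a}; {e, b}; {e, c}.
So G has 3 subgroups of order 2.

3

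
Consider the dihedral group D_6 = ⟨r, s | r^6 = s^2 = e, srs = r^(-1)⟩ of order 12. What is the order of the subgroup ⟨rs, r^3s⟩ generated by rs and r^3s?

|⟨rs⟩| = 2 and |⟨r^3s⟩| = 2, so |H| is a multiple of lcm(2, 2) = 2 and divides |G| = 12.
Closing under the operation: H = {e, r^2, r^4, rs, r^3s, r^5s}, so |H| = 6.

6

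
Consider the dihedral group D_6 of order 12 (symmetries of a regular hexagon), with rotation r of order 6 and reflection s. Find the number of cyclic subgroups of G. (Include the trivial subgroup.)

Each element a generates a cyclic subgroup ⟨a⟩; distinct elements may generate the same one (a cyclic group of order d has φ(d) generators).
Cyclic subgroups by order — order 1: 1; order 2: 7; order 3: 1; order 6: 1.
Total: 10.

10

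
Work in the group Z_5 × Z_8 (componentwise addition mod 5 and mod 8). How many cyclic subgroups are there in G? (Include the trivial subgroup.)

8

Each element a generates a cyclic subgroup ⟨a⟩; distinct elements may generate the same one (a cyclic group of order d has φ(d) generators).
Cyclic subgroups by order — order 1: 1; order 2: 1; order 4: 1; order 5: 1; order 8: 1; order 10: 1; order 20: 1; order 40: 1.
Total: 8.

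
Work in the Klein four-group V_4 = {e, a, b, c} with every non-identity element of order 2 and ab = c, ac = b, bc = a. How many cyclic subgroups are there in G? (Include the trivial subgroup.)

4

Group the elements of G by the cyclic subgroup they generate; each cyclic subgroup of order d accounts for φ(d) elements.
Cyclic subgroups by order — order 1: 1; order 2: 3.
Total: 4.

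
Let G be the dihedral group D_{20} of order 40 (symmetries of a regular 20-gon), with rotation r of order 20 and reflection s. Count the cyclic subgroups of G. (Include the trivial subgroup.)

26

Each element a generates a cyclic subgroup ⟨a⟩; distinct elements may generate the same one (a cyclic group of order d has φ(d) generators).
Cyclic subgroups by order — order 1: 1; order 2: 21; order 4: 1; order 5: 1; order 10: 1; order 20: 1.
Total: 26.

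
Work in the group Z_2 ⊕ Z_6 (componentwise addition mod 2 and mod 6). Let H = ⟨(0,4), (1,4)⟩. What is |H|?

6

|⟨(0,4)⟩| = 3 and |⟨(1,4)⟩| = 6, so |H| is a multiple of lcm(3, 6) = 6 and divides |G| = 12.
Closing under the operation: H = {(0,0), (0,2), (0,4), (1,0), (1,2), (1,4)}, so |H| = 6.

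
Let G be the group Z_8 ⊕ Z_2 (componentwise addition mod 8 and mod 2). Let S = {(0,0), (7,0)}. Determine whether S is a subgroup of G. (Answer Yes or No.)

No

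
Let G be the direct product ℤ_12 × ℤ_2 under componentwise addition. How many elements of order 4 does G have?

An element (a,b) has order lcm(ord(a), ord(b)); count pairs with lcm equal to 4.
Enumerating gives 4 such elements.

4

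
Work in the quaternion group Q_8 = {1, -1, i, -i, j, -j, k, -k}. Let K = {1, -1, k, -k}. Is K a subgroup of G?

|K| = 4 divides |G| = 8, consistent with Lagrange.
K contains the identity, every element's inverse is in K, and K is closed under ·: it is a subgroup.
In fact K = ⟨-k⟩.

Yes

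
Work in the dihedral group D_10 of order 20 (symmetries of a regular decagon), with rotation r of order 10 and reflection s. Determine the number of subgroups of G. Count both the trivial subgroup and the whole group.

|G| = 20, so by Lagrange every subgroup order divides 20. Divisors: 1, 2, 4, 5, 10, 20.
Subgroups by order — order 1: 1; order 2: 11; order 4: 5; order 5: 1; order 10: 3; order 20: 1.
Total: 1 + 11 + 5 + 1 + 3 + 1 = 22.

22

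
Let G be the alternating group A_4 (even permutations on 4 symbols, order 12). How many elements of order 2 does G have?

The elements of order 2 are: (1 2)(3 4), (1 3)(2 4), (1 4)(2 3).
That's 3.

3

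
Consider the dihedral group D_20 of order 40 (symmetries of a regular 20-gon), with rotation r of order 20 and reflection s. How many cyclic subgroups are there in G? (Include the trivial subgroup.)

26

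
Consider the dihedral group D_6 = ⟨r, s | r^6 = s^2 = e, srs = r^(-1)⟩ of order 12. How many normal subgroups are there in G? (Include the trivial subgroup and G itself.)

7

G has 16 subgroups. Checking conjugation-invariance by order — order 1: 1/1 normal; order 2: 1/7 normal; order 3: 1/1 normal; order 4: 0/3 normal; order 6: 3/3 normal; order 12: 1/1 normal.
Total normal subgroups: 7.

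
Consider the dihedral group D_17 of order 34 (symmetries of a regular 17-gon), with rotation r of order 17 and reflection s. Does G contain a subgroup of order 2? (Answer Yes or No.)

2 | 34. A subgroup of order 2 is {e, r^10s}.

Yes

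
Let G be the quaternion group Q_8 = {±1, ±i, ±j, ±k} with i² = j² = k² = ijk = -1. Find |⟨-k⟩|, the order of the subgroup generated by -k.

Computing powers of -k: the smallest k with (-k)^k = e is k = 4.

4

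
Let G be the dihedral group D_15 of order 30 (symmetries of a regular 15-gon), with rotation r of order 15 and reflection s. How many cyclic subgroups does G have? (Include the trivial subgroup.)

Each element a generates a cyclic subgroup ⟨a⟩; distinct elements may generate the same one (a cyclic group of order d has φ(d) generators).
Cyclic subgroups by order — order 1: 1; order 2: 15; order 3: 1; order 5: 1; order 15: 1.
Total: 19.

19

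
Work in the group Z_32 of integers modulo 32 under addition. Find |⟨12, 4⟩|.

|⟨12⟩| = 8 and |⟨4⟩| = 8, so |H| is a multiple of lcm(8, 8) = 8 and divides |G| = 32.
Closing under the operation: H = {0, 4, 8, 12, 16, 20, 24, 28}, so |H| = 8.

8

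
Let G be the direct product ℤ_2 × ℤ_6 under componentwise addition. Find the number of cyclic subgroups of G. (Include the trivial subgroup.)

Each element a generates a cyclic subgroup ⟨a⟩; distinct elements may generate the same one (a cyclic group of order d has φ(d) generators).
Cyclic subgroups by order — order 1: 1; order 2: 3; order 3: 1; order 6: 3.
Total: 8.

8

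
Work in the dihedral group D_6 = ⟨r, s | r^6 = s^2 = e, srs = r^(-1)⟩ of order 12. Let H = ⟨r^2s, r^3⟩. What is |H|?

|⟨r^2s⟩| = 2 and |⟨r^3⟩| = 2, so |H| is a multiple of lcm(2, 2) = 2 and divides |G| = 12.
Closing under the operation: H = {e, r^3, r^2s, r^5s}, so |H| = 4.

4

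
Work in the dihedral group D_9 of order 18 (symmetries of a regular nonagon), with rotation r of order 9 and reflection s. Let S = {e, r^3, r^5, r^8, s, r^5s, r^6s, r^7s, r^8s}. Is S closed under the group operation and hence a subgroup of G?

No

r^8 ∈ S but its inverse r ∉ S, so S is not a subgroup.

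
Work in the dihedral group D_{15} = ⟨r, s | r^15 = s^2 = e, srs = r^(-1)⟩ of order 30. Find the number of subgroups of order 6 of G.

|G| = 30 and 6 | 30, so subgroups of order 6 are possible by Lagrange.
The subgroups of order 6 are: {e, r^5, r^10, s, r^5s, r^10s}; {e, r^5, r^10, rs, r^6s, r^11s}; {e, r^5, r^10, r^2s, r^7s, r^12s}; {e, r^5, r^10, r^3s, r^8s, r^13s}; … (5 in all).
So G has 5 subgroups of order 6.

5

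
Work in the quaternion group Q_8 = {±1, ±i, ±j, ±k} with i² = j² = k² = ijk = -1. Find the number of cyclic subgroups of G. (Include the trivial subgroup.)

5

Each element a generates a cyclic subgroup ⟨a⟩; distinct elements may generate the same one (a cyclic group of order d has φ(d) generators).
Cyclic subgroups by order — order 1: 1; order 2: 1; order 4: 3.
Total: 5.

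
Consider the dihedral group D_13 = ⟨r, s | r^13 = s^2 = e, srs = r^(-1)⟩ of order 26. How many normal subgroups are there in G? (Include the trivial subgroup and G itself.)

G has 16 subgroups. Checking conjugation-invariance by order — order 1: 1/1 normal; order 2: 0/13 normal; order 13: 1/1 normal; order 26: 1/1 normal.
Total normal subgroups: 3.

3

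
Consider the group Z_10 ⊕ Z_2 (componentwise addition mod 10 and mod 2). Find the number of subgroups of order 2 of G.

|G| = 20 and 2 | 20, so subgroups of order 2 are possible by Lagrange.
The subgroups of order 2 are: {(0,0), (0,1)}; {(0,0), (5,0)}; {(0,0), (5,1)}.
So G has 3 subgroups of order 2.

3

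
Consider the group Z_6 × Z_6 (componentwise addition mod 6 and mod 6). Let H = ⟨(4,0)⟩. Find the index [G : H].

|⟨(4,0)⟩| = 3 and |G| = 36.
By Lagrange, [G : H] = |G|/|H| = 36/3 = 12.

12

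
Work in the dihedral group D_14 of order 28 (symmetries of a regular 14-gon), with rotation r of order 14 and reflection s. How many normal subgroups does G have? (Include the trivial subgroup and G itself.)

G has 28 subgroups. Checking conjugation-invariance by order — order 1: 1/1 normal; order 2: 1/15 normal; order 4: 0/7 normal; order 7: 1/1 normal; order 14: 3/3 normal; order 28: 1/1 normal.
Total normal subgroups: 7.

7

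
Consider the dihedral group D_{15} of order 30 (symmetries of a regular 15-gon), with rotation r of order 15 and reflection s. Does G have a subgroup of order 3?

Yes

3 | 30. A subgroup of order 3 is {e, r^5, r^10}.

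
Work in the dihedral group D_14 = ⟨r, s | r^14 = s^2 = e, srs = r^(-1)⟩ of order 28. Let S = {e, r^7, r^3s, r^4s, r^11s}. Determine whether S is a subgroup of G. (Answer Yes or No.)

No

|S| = 5 does not divide |G| = 28, so by Lagrange S is not a subgroup.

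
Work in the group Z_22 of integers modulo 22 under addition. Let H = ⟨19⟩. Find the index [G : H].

1

|⟨19⟩| = 22 and |G| = 22.
By Lagrange, [G : H] = |G|/|H| = 22/22 = 1.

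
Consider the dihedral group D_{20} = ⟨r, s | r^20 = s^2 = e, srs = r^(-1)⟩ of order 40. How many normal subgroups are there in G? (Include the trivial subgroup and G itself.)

9

G has 48 subgroups. Checking conjugation-invariance by order — order 1: 1/1 normal; order 2: 1/21 normal; order 4: 1/11 normal; order 5: 1/1 normal; order 8: 0/5 normal; order 10: 1/5 normal; order 20: 3/3 normal; order 40: 1/1 normal.
Total normal subgroups: 9.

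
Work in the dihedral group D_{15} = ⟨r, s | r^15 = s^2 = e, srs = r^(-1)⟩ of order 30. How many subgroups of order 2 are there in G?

|G| = 30 and 2 | 30, so subgroups of order 2 are possible by Lagrange.
The subgroups of order 2 are: {e, r^10s}; {e, r^11s}; {e, r^12s}; {e, r^13s}; … (15 in all).
So G has 15 subgroups of order 2.

15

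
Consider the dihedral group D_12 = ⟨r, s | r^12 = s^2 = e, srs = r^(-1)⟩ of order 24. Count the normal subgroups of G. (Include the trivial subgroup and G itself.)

G has 34 subgroups. Checking conjugation-invariance by order — order 1: 1/1 normal; order 2: 1/13 normal; order 3: 1/1 normal; order 4: 1/7 normal; order 6: 1/5 normal; order 8: 0/3 normal; order 12: 3/3 normal; order 24: 1/1 normal.
Total normal subgroups: 9.

9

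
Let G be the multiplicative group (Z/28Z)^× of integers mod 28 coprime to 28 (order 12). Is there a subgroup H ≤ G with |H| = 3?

3 | 12. A subgroup of order 3 is {1, 9, 25}.

Yes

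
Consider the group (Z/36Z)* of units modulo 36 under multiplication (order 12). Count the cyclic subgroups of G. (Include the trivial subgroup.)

A cyclic subgroup of order d is generated by each of its φ(d) elements of order d, so the cyclic subgroups of order d number (#elements of order d)/φ(d).
Cyclic subgroups by order — order 1: 1; order 2: 3; order 3: 1; order 6: 3.
Total: 8.

8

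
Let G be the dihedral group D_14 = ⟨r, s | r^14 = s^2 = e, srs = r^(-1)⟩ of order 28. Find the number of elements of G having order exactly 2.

Enumerating element orders in G gives 15 elements of order 2.

15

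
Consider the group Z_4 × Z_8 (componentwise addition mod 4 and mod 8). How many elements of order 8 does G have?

16

An element (a,b) has order lcm(ord(a), ord(b)); count pairs with lcm equal to 8.
Enumerating gives 16 such elements.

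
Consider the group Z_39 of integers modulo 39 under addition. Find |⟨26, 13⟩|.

|⟨26⟩| = 3 and |⟨13⟩| = 3, so |H| is a multiple of lcm(3, 3) = 3 and divides |G| = 39.
Closing under the operation: H = {0, 13, 26}, so |H| = 3.

3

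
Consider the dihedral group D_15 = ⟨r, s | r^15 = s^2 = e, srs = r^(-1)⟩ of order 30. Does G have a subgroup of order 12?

12 does not divide |G| = 30, so by Lagrange no subgroup of order 12 exists.

No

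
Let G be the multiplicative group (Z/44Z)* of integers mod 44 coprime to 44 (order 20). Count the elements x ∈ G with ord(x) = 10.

Enumerating element orders in G gives 12 elements of order 10.

12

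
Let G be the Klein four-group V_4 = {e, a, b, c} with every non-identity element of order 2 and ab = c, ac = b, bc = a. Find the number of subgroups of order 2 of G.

|G| = 4 and 2 | 4, so subgroups of order 2 are possible by Lagrange.
The subgroups of order 2 are: {e, a}; {e, b}; {e, c}.
So G has 3 subgroups of order 2.

3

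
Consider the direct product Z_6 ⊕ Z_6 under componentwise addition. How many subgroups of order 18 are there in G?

3

|G| = 36 and 18 | 36, so subgroups of order 18 are possible by Lagrange.
The subgroups of order 18 are: {(0,0), (0,1), (0,2), (0,3), (0,4), (0,5), (2,0), (2,1), (2,2), (2,3), (2,4), (2,5), (4,0), (4,1), (4,2), (4,3), (4,4), (4,5)}; {(0,0), (0,2), (0,4), (1,0), (1,2), (1,4), (2,0), (2,2), (2,4), (3,0), (3,2), (3,4), (4,0), (4,2), (4,4), (5,0), (5,2), (5,4)}; {(0,0), (0,2), (0,4), (1,1), (1,3), (1,5), (2,0), (2,2), (2,4), (3,1), (3,3), (3,5), (4,0), (4,2), (4,4), (5,1), (5,3), (5,5)}.
So G has 3 subgroups of order 18.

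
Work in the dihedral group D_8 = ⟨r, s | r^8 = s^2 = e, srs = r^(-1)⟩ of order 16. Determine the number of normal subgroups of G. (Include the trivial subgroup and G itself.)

G has 19 subgroups. Checking conjugation-invariance by order — order 1: 1/1 normal; order 2: 1/9 normal; order 4: 1/5 normal; order 8: 3/3 normal; order 16: 1/1 normal.
Total normal subgroups: 7.

7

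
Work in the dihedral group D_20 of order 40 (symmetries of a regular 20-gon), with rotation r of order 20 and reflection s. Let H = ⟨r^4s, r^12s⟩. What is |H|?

10

|⟨r^4s⟩| = 2 and |⟨r^12s⟩| = 2, so |H| is a multiple of lcm(2, 2) = 2 and divides |G| = 40.
Closing under the operation: H = {e, r^4, r^8, r^12, r^16, s, r^4s, r^8s, r^12s, r^16s}, so |H| = 10.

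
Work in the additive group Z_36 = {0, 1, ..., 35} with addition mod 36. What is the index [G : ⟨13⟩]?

1

|⟨13⟩| = 36 and |G| = 36.
By Lagrange, [G : H] = |G|/|H| = 36/36 = 1.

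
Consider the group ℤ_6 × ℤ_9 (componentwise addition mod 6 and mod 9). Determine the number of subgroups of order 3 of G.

|G| = 54 and 3 | 54, so subgroups of order 3 are possible by Lagrange.
The subgroups of order 3 are: {(0,0), (0,3), (0,6)}; {(0,0), (2,0), (4,0)}; {(0,0), (2,3), (4,6)}; {(0,0), (2,6), (4,3)}.
So G has 4 subgroups of order 3.

4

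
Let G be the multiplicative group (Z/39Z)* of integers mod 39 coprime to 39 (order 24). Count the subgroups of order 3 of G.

|G| = 24 and 3 | 24, so subgroups of order 3 are possible by Lagrange.
The subgroups of order 3 are: {1, 16, 22}.
So G has 1 subgroup of order 3.

1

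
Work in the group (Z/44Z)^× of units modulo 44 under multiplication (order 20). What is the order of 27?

Compute successive powers of 27 mod 44: 27, 25, 15, 9, 23, 5, 3, 37, …; 27^10 ≡ 1 (mod 44).
So |⟨27⟩| = 10.

10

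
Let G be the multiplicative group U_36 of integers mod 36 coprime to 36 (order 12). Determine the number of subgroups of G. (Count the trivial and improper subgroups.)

10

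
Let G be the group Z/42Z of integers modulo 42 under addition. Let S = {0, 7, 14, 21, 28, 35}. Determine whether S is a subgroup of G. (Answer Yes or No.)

|S| = 6 divides |G| = 42, consistent with Lagrange.
S contains the identity, every element's inverse is in S, and S is closed under +: it is a subgroup.
In fact S = ⟨35⟩.

Yes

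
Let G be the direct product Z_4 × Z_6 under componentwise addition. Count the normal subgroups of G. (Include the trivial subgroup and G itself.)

G is abelian, so every subgroup is normal.
G has 16 subgroups in total, hence 16 normal subgroups.

16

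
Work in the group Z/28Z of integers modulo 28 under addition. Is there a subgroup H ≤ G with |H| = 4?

Yes

4 | 28. A subgroup of order 4 is {0, 7, 14, 21}.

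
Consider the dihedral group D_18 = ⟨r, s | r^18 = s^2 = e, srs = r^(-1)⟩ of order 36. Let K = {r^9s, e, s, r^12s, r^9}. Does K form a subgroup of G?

No

|K| = 5 does not divide |G| = 36, so by Lagrange K is not a subgroup.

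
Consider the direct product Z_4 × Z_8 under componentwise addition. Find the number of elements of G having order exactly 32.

0

An element (a,b) has order lcm(ord(a), ord(b)); count pairs with lcm equal to 32.
Enumerating gives 0 such elements.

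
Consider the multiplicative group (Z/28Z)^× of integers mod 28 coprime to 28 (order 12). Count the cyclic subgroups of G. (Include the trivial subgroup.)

Group the elements of G by the cyclic subgroup they generate; each cyclic subgroup of order d accounts for φ(d) elements.
Cyclic subgroups by order — order 1: 1; order 2: 3; order 3: 1; order 6: 3.
Total: 8.

8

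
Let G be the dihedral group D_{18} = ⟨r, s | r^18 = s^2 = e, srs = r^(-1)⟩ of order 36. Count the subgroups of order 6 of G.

|G| = 36 and 6 | 36, so subgroups of order 6 are possible by Lagrange.
The subgroups of order 6 are: {e, r^6, r^12, r^4s, r^10s, r^16s}; {e, r^6, r^12, r^5s, r^11s, r^17s}; {e, r^6, r^12, s, r^6s, r^12s}; {e, r^6, r^12, rs, r^7s, r^13s}; … (7 in all).
So G has 7 subgroups of order 6.

7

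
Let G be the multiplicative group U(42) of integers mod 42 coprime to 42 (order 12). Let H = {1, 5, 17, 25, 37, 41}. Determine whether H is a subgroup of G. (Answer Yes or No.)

Yes

|H| = 6 divides |G| = 12, consistent with Lagrange.
H contains the identity, every element's inverse is in H, and H is closed under ·: it is a subgroup.
In fact H = ⟨17⟩.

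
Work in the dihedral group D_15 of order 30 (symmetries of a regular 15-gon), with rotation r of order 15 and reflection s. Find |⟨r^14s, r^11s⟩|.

|⟨r^14s⟩| = 2 and |⟨r^11s⟩| = 2, so |H| is a multiple of lcm(2, 2) = 2 and divides |G| = 30.
Closing under the operation: H = {e, r^3, r^6, r^9, r^12, r^2s, r^5s, r^8s, r^11s, r^14s}, so |H| = 10.

10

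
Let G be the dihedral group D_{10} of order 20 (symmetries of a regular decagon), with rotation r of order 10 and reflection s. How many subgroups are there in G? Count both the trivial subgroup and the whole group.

|G| = 20, so by Lagrange every subgroup order divides 20. Divisors: 1, 2, 4, 5, 10, 20.
Subgroups by order — order 1: 1; order 2: 11; order 4: 5; order 5: 1; order 10: 3; order 20: 1.
Total: 1 + 11 + 5 + 1 + 3 + 1 = 22.

22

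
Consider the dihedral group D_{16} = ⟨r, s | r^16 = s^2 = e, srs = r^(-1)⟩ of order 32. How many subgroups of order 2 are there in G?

|G| = 32 and 2 | 32, so subgroups of order 2 are possible by Lagrange.
The subgroups of order 2 are: {e, r^10s}; {e, r^11s}; {e, r^12s}; {e, r^13s}; … (17 in all).
So G has 17 subgroups of order 2.

17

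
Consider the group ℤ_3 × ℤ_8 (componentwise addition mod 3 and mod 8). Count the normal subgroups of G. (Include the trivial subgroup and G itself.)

G is abelian, so every subgroup is normal.
G has 8 subgroups in total, hence 8 normal subgroups.

8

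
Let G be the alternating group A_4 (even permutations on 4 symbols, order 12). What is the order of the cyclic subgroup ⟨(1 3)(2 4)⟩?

2

Computing powers of (1 3)(2 4): the smallest k with ((1 3)(2 4))^k = e is k = 2.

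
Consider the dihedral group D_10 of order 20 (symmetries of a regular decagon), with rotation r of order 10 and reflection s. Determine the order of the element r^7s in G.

2

Computing powers of r^7s: the smallest k with (r^7s)^k = e is k = 2.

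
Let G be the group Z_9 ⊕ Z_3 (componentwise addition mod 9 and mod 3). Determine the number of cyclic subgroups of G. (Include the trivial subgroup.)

A cyclic subgroup of order d is generated by each of its φ(d) elements of order d, so the cyclic subgroups of order d number (#elements of order d)/φ(d).
Cyclic subgroups by order — order 1: 1; order 3: 4; order 9: 3.
Total: 8.

8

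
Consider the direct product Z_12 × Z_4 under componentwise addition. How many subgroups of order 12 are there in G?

|G| = 48 and 12 | 48, so subgroups of order 12 are possible by Lagrange.
The subgroups of order 12 are: {(0,0), (0,1), (0,2), (0,3), (4,0), (4,1), (4,2), (4,3), (8,0), (8,1), (8,2), (8,3)}; {(0,0), (0,2), (2,0), (2,2), (4,0), (4,2), (6,0), (6,2), (8,0), (8,2), (10,0), (10,2)}; {(0,0), (0,2), (2,1), (2,3), (4,0), (4,2), (6,1), (6,3), (8,0), (8,2), (10,1), (10,3)}; {(0,0), (1,0), (2,0), (3,0), (4,0), (5,0), (6,0), (7,0), (8,0), (9,0), (10,0), (11,0)}; … (7 in all).
So G has 7 subgroups of order 12.

7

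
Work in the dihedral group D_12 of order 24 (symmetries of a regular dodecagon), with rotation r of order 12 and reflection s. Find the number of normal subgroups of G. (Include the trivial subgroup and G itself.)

9

G has 34 subgroups. Checking conjugation-invariance by order — order 1: 1/1 normal; order 2: 1/13 normal; order 3: 1/1 normal; order 4: 1/7 normal; order 6: 1/5 normal; order 8: 0/3 normal; order 12: 3/3 normal; order 24: 1/1 normal.
Total normal subgroups: 9.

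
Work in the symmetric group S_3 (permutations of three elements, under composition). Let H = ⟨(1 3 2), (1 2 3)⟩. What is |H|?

3

|⟨(1 3 2)⟩| = 3 and |⟨(1 2 3)⟩| = 3, so |H| is a multiple of lcm(3, 3) = 3 and divides |G| = 6.
Closing under the operation: H = {e, (1 2 3), (1 3 2)}, so |H| = 3.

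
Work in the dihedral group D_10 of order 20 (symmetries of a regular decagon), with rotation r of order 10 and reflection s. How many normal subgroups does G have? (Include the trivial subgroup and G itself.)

G has 22 subgroups. Checking conjugation-invariance by order — order 1: 1/1 normal; order 2: 1/11 normal; order 4: 0/5 normal; order 5: 1/1 normal; order 10: 3/3 normal; order 20: 1/1 normal.
Total normal subgroups: 7.

7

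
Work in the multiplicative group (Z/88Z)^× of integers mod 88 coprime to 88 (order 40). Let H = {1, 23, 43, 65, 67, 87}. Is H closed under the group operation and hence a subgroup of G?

No

|H| = 6 does not divide |G| = 40, so by Lagrange H is not a subgroup.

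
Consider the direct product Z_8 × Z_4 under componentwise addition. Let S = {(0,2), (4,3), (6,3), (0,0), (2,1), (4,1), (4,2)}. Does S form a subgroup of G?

No

|S| = 7 does not divide |G| = 32, so by Lagrange S is not a subgroup.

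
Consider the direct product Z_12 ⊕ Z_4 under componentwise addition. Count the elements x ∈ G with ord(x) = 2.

An element (a,b) has order lcm(ord(a), ord(b)); count pairs with lcm equal to 2.
Enumerating gives 3 such elements.

3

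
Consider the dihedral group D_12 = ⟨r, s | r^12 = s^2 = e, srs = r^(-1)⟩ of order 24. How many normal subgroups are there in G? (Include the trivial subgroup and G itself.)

9

G has 34 subgroups. Checking conjugation-invariance by order — order 1: 1/1 normal; order 2: 1/13 normal; order 3: 1/1 normal; order 4: 1/7 normal; order 6: 1/5 normal; order 8: 0/3 normal; order 12: 3/3 normal; order 24: 1/1 normal.
Total normal subgroups: 9.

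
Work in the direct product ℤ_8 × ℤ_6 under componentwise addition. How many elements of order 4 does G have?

An element (a,b) has order lcm(ord(a), ord(b)); count pairs with lcm equal to 4.
Enumerating gives 4 such elements.

4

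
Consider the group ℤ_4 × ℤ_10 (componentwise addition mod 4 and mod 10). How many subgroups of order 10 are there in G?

3

|G| = 40 and 10 | 40, so subgroups of order 10 are possible by Lagrange.
The subgroups of order 10 are: {(0,0), (0,1), (0,2), (0,3), (0,4), (0,5), (0,6), (0,7), (0,8), (0,9)}; {(0,0), (0,2), (0,4), (0,6), (0,8), (2,0), (2,2), (2,4), (2,6), (2,8)}; {(0,0), (0,2), (0,4), (0,6), (0,8), (2,1), (2,3), (2,5), (2,7), (2,9)}.
So G has 3 subgroups of order 10.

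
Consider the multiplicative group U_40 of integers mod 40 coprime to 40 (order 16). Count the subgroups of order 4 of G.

|G| = 16 and 4 | 16, so subgroups of order 4 are possible by Lagrange.
The subgroups of order 4 are: {1, 9, 11, 19}; {1, 11, 21, 31}; {1, 11, 29, 39}; {1, 9, 13, 37}; … (11 in all).
So G has 11 subgroups of order 4.

11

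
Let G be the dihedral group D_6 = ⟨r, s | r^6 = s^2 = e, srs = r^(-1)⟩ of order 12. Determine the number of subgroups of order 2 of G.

7

|G| = 12 and 2 | 12, so subgroups of order 2 are possible by Lagrange.
The subgroups of order 2 are: {e, r^2s}; {e, r^3}; {e, r^3s}; {e, r^4s}; … (7 in all).
So G has 7 subgroups of order 2.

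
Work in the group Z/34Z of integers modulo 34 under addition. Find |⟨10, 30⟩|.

|⟨10⟩| = 17 and |⟨30⟩| = 17, so |H| is a multiple of lcm(17, 17) = 17 and divides |G| = 34.
Closing under the operation: H = {0, 2, 4, 6, 8, 10, 12, 14, 16, 18, 20, 22, 24, 26, 28, 30, 32}, so |H| = 17.

17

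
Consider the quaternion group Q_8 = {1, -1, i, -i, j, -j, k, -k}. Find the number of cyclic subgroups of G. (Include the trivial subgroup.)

Group the elements of G by the cyclic subgroup they generate; each cyclic subgroup of order d accounts for φ(d) elements.
Cyclic subgroups by order — order 1: 1; order 2: 1; order 4: 3.
Total: 5.

5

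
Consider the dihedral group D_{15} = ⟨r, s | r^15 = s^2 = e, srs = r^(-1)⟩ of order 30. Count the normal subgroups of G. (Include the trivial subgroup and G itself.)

5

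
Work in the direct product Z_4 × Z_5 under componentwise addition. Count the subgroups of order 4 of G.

1

|G| = 20 and 4 | 20, so subgroups of order 4 are possible by Lagrange.
The subgroups of order 4 are: {(0,0), (1,0), (2,0), (3,0)}.
So G has 1 subgroup of order 4.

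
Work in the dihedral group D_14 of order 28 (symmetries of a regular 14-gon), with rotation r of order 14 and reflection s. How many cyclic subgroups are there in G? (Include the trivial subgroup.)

18

Group the elements of G by the cyclic subgroup they generate; each cyclic subgroup of order d accounts for φ(d) elements.
Cyclic subgroups by order — order 1: 1; order 2: 15; order 7: 1; order 14: 1.
Total: 18.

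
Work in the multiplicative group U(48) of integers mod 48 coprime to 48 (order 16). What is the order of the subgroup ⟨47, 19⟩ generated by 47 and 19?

8

|⟨47⟩| = 2 and |⟨19⟩| = 4, so |H| is a multiple of lcm(2, 4) = 4 and divides |G| = 16.
Closing under the operation: H = {1, 5, 19, 23, 25, 29, 43, 47}, so |H| = 8.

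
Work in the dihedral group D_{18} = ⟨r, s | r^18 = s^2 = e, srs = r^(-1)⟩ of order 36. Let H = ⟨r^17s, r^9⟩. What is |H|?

|⟨r^17s⟩| = 2 and |⟨r^9⟩| = 2, so |H| is a multiple of lcm(2, 2) = 2 and divides |G| = 36.
Closing under the operation: H = {e, r^9, r^8s, r^17s}, so |H| = 4.

4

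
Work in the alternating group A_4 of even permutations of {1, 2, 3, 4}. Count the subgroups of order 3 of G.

|G| = 12 and 3 | 12, so subgroups of order 3 are possible by Lagrange.
The subgroups of order 3 are: {e, (1 2 3), (1 3 2)}; {e, (1 2 4), (1 4 2)}; {e, (1 3 4), (1 4 3)}; {e, (2 3 4), (2 4 3)}.
So G has 4 subgroups of order 3.

4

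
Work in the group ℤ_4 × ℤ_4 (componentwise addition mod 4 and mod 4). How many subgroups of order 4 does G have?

|G| = 16 and 4 | 16, so subgroups of order 4 are possible by Lagrange.
The subgroups of order 4 are: {(0,0), (0,1), (0,2), (0,3)}; {(0,0), (0,2), (2,0), (2,2)}; {(0,0), (0,2), (2,1), (2,3)}; {(0,0), (1,0), (2,0), (3,0)}; … (7 in all).
So G has 7 subgroups of order 4.

7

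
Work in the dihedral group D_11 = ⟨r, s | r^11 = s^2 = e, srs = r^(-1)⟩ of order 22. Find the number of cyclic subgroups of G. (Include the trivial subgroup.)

Each element a generates a cyclic subgroup ⟨a⟩; distinct elements may generate the same one (a cyclic group of order d has φ(d) generators).
Cyclic subgroups by order — order 1: 1; order 2: 11; order 11: 1.
Total: 13.

13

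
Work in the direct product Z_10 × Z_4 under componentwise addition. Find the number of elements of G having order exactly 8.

0

An element (a,b) has order lcm(ord(a), ord(b)); count pairs with lcm equal to 8.
Enumerating gives 0 such elements.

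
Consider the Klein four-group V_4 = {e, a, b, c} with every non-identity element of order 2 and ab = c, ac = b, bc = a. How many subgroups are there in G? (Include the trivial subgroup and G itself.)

5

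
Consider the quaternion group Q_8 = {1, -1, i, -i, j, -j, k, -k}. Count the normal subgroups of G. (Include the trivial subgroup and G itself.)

6

G has 6 subgroups. Checking conjugation-invariance by order — order 1: 1/1 normal; order 2: 1/1 normal; order 4: 3/3 normal; order 8: 1/1 normal.
Total normal subgroups: 6.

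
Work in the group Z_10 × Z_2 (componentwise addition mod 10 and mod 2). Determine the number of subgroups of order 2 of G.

|G| = 20 and 2 | 20, so subgroups of order 2 are possible by Lagrange.
The subgroups of order 2 are: {(0,0), (0,1)}; {(0,0), (5,0)}; {(0,0), (5,1)}.
So G has 3 subgroups of order 2.

3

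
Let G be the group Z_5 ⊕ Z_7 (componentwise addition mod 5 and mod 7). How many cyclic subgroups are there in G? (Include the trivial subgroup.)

4

A cyclic subgroup of order d is generated by each of its φ(d) elements of order d, so the cyclic subgroups of order d number (#elements of order d)/φ(d).
Cyclic subgroups by order — order 1: 1; order 5: 1; order 7: 1; order 35: 1.
Total: 4.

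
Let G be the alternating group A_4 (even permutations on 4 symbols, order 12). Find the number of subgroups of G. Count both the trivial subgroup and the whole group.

10

|G| = 12, so by Lagrange every subgroup order divides 12. Divisors: 1, 2, 3, 4, 6, 12.
Subgroups by order — order 1: 1; order 2: 3; order 3: 4; order 4: 1; order 6: 0; order 12: 1.
Total: 1 + 3 + 4 + 1 + 0 + 1 = 10.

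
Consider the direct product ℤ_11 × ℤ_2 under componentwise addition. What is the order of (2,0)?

The order of (2,0) in Z_11 × Z_2 is lcm(ord(2) in Z_11, ord(0) in Z_2).
ord(2) = 11 and ord(0) = 1, so |⟨(2,0)⟩| = lcm(11, 1) = 11.

11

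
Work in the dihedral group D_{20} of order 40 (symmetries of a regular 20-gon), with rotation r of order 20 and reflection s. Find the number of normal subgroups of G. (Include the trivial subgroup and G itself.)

9

G has 48 subgroups. Checking conjugation-invariance by order — order 1: 1/1 normal; order 2: 1/21 normal; order 4: 1/11 normal; order 5: 1/1 normal; order 8: 0/5 normal; order 10: 1/5 normal; order 20: 3/3 normal; order 40: 1/1 normal.
Total normal subgroups: 9.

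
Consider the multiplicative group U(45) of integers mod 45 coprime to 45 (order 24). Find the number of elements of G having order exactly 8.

No element of G has order 8 (even though 8 | 24).

0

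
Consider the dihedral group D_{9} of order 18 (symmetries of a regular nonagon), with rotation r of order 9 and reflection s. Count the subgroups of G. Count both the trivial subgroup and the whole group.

|G| = 18, so by Lagrange every subgroup order divides 18. Divisors: 1, 2, 3, 6, 9, 18.
Subgroups by order — order 1: 1; order 2: 9; order 3: 1; order 6: 3; order 9: 1; order 18: 1.
Total: 1 + 9 + 1 + 3 + 1 + 1 = 16.

16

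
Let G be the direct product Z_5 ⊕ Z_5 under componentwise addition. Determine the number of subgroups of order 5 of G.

6

|G| = 25 and 5 | 25, so subgroups of order 5 are possible by Lagrange.
The subgroups of order 5 are: {(0,0), (0,1), (0,2), (0,3), (0,4)}; {(0,0), (1,0), (2,0), (3,0), (4,0)}; {(0,0), (1,1), (2,2), (3,3), (4,4)}; {(0,0), (1,2), (2,4), (3,1), (4,3)}; … (6 in all).
So G has 6 subgroups of order 5.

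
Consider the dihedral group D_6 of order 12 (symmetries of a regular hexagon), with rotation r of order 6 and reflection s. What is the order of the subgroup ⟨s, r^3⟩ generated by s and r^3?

4

|⟨s⟩| = 2 and |⟨r^3⟩| = 2, so |H| is a multiple of lcm(2, 2) = 2 and divides |G| = 12.
Closing under the operation: H = {e, r^3, s, r^3s}, so |H| = 4.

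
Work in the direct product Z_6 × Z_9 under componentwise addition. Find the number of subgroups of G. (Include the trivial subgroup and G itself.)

20

|G| = 54, so by Lagrange every subgroup order divides 54. Divisors: 1, 2, 3, 6, 9, 18, 27, 54.
Subgroups by order — order 1: 1; order 2: 1; order 3: 4; order 6: 4; order 9: 4; order 18: 4; order 27: 1; order 54: 1.
Total: 1 + 1 + 4 + 4 + 4 + 4 + 1 + 1 = 20.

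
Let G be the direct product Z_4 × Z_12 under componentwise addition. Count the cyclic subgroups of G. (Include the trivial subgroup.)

20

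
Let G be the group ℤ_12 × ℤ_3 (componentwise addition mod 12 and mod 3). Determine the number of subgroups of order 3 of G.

|G| = 36 and 3 | 36, so subgroups of order 3 are possible by Lagrange.
The subgroups of order 3 are: {(0,0), (0,1), (0,2)}; {(0,0), (4,0), (8,0)}; {(0,0), (4,1), (8,2)}; {(0,0), (4,2), (8,1)}.
So G has 4 subgroups of order 3.

4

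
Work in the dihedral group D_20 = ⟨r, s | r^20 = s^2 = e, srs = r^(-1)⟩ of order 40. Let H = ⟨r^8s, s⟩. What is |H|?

10

|⟨r^8s⟩| = 2 and |⟨s⟩| = 2, so |H| is a multiple of lcm(2, 2) = 2 and divides |G| = 40.
Closing under the operation: H = {e, r^4, r^8, r^12, r^16, s, r^4s, r^8s, r^12s, r^16s}, so |H| = 10.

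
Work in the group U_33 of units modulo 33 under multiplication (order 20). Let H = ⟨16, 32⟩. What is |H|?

|⟨16⟩| = 5 and |⟨32⟩| = 2, so |H| is a multiple of lcm(5, 2) = 10 and divides |G| = 20.
Closing under the operation: H = {1, 2, 4, 8, 16, 17, 25, 29, 31, 32}, so |H| = 10.

10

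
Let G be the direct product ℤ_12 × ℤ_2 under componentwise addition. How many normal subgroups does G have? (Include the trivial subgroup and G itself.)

16

G is abelian, so every subgroup is normal.
G has 16 subgroups in total, hence 16 normal subgroups.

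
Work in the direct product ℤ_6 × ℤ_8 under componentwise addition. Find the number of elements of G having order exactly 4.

4

An element (a,b) has order lcm(ord(a), ord(b)); count pairs with lcm equal to 4.
Enumerating gives 4 such elements.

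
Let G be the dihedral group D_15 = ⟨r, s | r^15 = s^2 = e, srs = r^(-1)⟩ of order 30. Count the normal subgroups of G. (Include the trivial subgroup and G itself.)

G has 28 subgroups. Checking conjugation-invariance by order — order 1: 1/1 normal; order 2: 0/15 normal; order 3: 1/1 normal; order 5: 1/1 normal; order 6: 0/5 normal; order 10: 0/3 normal; order 15: 1/1 normal; order 30: 1/1 normal.
Total normal subgroups: 5.

5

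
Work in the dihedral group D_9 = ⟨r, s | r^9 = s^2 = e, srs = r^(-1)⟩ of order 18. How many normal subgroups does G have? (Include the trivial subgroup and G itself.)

4

G has 16 subgroups. Checking conjugation-invariance by order — order 1: 1/1 normal; order 2: 0/9 normal; order 3: 1/1 normal; order 6: 0/3 normal; order 9: 1/1 normal; order 18: 1/1 normal.
Total normal subgroups: 4.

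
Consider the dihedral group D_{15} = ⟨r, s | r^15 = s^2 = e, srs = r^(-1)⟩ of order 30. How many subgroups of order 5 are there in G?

|G| = 30 and 5 | 30, so subgroups of order 5 are possible by Lagrange.
The subgroups of order 5 are: {e, r^3, r^6, r^9, r^12}.
So G has 1 subgroup of order 5.

1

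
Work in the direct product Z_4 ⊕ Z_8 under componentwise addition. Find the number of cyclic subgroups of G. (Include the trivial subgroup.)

14

A cyclic subgroup of order d is generated by each of its φ(d) elements of order d, so the cyclic subgroups of order d number (#elements of order d)/φ(d).
Cyclic subgroups by order — order 1: 1; order 2: 3; order 4: 6; order 8: 4.
Total: 14.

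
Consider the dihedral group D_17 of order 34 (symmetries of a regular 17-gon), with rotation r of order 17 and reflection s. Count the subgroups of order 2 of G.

17

|G| = 34 and 2 | 34, so subgroups of order 2 are possible by Lagrange.
The subgroups of order 2 are: {e, r^10s}; {e, r^11s}; {e, r^12s}; {e, r^13s}; … (17 in all).
So G has 17 subgroups of order 2.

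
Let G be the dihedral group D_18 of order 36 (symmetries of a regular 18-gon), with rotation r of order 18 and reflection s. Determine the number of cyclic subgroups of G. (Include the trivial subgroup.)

24

Each element a generates a cyclic subgroup ⟨a⟩; distinct elements may generate the same one (a cyclic group of order d has φ(d) generators).
Cyclic subgroups by order — order 1: 1; order 2: 19; order 3: 1; order 6: 1; order 9: 1; order 18: 1.
Total: 24.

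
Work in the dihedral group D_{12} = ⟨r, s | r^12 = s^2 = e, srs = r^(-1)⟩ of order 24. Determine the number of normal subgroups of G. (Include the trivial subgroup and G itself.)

9

G has 34 subgroups. Checking conjugation-invariance by order — order 1: 1/1 normal; order 2: 1/13 normal; order 3: 1/1 normal; order 4: 1/7 normal; order 6: 1/5 normal; order 8: 0/3 normal; order 12: 3/3 normal; order 24: 1/1 normal.
Total normal subgroups: 9.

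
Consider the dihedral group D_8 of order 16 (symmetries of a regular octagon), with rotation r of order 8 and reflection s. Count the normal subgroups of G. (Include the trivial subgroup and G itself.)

G has 19 subgroups. Checking conjugation-invariance by order — order 1: 1/1 normal; order 2: 1/9 normal; order 4: 1/5 normal; order 8: 3/3 normal; order 16: 1/1 normal.
Total normal subgroups: 7.

7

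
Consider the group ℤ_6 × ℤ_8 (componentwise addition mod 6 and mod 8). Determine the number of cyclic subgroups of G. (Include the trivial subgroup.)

16

Each element a generates a cyclic subgroup ⟨a⟩; distinct elements may generate the same one (a cyclic group of order d has φ(d) generators).
Cyclic subgroups by order — order 1: 1; order 2: 3; order 3: 1; order 4: 2; order 6: 3; order 8: 2; order 12: 2; order 24: 2.
Total: 16.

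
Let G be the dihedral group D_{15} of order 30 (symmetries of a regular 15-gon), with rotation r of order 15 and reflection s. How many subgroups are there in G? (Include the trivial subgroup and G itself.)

28

|G| = 30, so by Lagrange every subgroup order divides 30. Divisors: 1, 2, 3, 5, 6, 10, 15, 30.
Subgroups by order — order 1: 1; order 2: 15; order 3: 1; order 5: 1; order 6: 5; order 10: 3; order 15: 1; order 30: 1.
Total: 1 + 15 + 1 + 1 + 5 + 3 + 1 + 1 = 28.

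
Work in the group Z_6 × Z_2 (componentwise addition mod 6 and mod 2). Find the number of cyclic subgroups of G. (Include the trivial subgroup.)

8

Group the elements of G by the cyclic subgroup they generate; each cyclic subgroup of order d accounts for φ(d) elements.
Cyclic subgroups by order — order 1: 1; order 2: 3; order 3: 1; order 6: 3.
Total: 8.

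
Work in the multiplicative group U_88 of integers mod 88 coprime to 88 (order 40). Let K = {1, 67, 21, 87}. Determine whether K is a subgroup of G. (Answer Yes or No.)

|K| = 4 divides |G| = 40, consistent with Lagrange.
K contains the identity, every element's inverse is in K, and K is closed under ·: it is a subgroup.

Yes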